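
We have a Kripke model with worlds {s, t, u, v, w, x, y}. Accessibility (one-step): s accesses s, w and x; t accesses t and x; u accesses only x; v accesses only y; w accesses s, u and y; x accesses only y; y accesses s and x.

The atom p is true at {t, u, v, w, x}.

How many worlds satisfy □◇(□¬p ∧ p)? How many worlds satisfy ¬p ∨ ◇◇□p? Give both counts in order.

For □◇(□¬p ∧ p):
s: successors {s, w, x}; ◇(□¬p ∧ p) there: s:T, w:F, x:F. ✗
t: successors {t, x}; ◇(□¬p ∧ p) there: t:T, x:F. ✗
u: successors {x}; ◇(□¬p ∧ p) there: x:F. ✗
v: successors {y}; ◇(□¬p ∧ p) there: y:T. ✓
w: successors {s, u, y}; ◇(□¬p ∧ p) there: s:T, u:T, y:T. ✓
x: successors {y}; ◇(□¬p ∧ p) there: y:T. ✓
y: successors {s, x}; ◇(□¬p ∧ p) there: s:T, x:F. ✗
— 3 worlds.
For ¬p ∨ ◇◇□p:
s: ¬p is T, ◇◇□p is T. ✓
t: ¬p is F, ◇◇□p is T. ✓
u: ¬p is F, ◇◇□p is F. ✗
v: ¬p is F, ◇◇□p is F. ✗
w: ¬p is F, ◇◇□p is F. ✗
x: ¬p is F, ◇◇□p is F. ✗
y: ¬p is T, ◇◇□p is F. ✓
— 3 worlds.

3 and 3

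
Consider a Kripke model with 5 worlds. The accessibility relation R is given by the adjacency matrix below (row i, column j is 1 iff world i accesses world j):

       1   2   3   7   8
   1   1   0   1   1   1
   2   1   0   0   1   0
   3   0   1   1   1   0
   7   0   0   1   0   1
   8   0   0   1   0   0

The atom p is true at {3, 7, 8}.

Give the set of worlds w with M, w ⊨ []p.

{7, 8}

1: successors {1, 3, 7, 8}; p there: 1:F, 3:T, 7:T, 8:T. ✗
2: successors {1, 7}; p there: 1:F, 7:T. ✗
3: successors {2, 3, 7}; p there: 2:F, 3:T, 7:T. ✗
7: successors {3, 8}; p there: 3:T, 8:T. ✓
8: successors {3}; p there: 3:T. ✓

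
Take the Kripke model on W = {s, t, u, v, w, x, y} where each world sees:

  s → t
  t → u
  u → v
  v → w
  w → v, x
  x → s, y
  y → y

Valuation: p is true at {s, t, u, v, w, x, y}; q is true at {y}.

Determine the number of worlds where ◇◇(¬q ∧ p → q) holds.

s: successors {t}; ◇(¬q ∧ p → q) there: t:F. ✗
t: successors {u}; ◇(¬q ∧ p → q) there: u:F. ✗
u: successors {v}; ◇(¬q ∧ p → q) there: v:F. ✗
v: successors {w}; ◇(¬q ∧ p → q) there: w:F. ✗
w: successors {v, x}; ◇(¬q ∧ p → q) there: v:F, x:T. ✓
x: successors {s, y}; ◇(¬q ∧ p → q) there: s:F, y:T. ✓
y: successors {y}; ◇(¬q ∧ p → q) there: y:T. ✓
Satisfying worlds: {w, x, y}.

3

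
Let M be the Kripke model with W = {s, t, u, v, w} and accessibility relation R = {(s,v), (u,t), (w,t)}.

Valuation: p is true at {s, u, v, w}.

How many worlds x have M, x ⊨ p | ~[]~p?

s: p is T, ~[]~p is T. ✓
t: p is F, ~[]~p is F. ✗
u: p is T, ~[]~p is F. ✓
v: p is T, ~[]~p is F. ✓
w: p is T, ~[]~p is F. ✓
Satisfying worlds: {s, u, v, w}.

4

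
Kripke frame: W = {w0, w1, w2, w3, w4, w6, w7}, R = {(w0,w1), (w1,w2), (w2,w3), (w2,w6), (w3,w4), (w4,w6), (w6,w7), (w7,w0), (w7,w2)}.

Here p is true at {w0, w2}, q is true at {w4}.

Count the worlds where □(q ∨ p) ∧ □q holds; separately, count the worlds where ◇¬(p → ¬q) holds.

1 and 0

For □(q ∨ p) ∧ □q:
w0: □(q ∨ p) is F, □q is F. ✗
w1: □(q ∨ p) is T, □q is F. ✗
w2: □(q ∨ p) is F, □q is F. ✗
w3: □(q ∨ p) is T, □q is T. ✓
w4: □(q ∨ p) is F, □q is F. ✗
w6: □(q ∨ p) is F, □q is F. ✗
w7: □(q ∨ p) is T, □q is F. ✗
— 1 world.
For ◇¬(p → ¬q):
w0: successors {w1}; ¬(p → ¬q) there: w1:F. ✗
w1: successors {w2}; ¬(p → ¬q) there: w2:F. ✗
w2: successors {w3, w6}; ¬(p → ¬q) there: w3:F, w6:F. ✗
w3: successors {w4}; ¬(p → ¬q) there: w4:F. ✗
w4: successors {w6}; ¬(p → ¬q) there: w6:F. ✗
w6: successors {w7}; ¬(p → ¬q) there: w7:F. ✗
w7: successors {w0, w2}; ¬(p → ¬q) there: w0:F, w2:F. ✗
— 0 worlds.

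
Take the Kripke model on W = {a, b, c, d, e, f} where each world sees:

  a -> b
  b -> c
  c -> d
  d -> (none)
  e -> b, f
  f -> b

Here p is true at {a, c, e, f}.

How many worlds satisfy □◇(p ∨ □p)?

5

a: successors {b}; ◇(p ∨ □p) there: b:T. ✓
b: successors {c}; ◇(p ∨ □p) there: c:T. ✓
c: successors {d}; ◇(p ∨ □p) there: d:F. ✗
d: no successors, so □◇(p ∨ □p) holds vacuously. ✓
e: successors {b, f}; ◇(p ∨ □p) there: b:T, f:T. ✓
f: successors {b}; ◇(p ∨ □p) there: b:T. ✓
Satisfying worlds: {a, b, d, e, f}.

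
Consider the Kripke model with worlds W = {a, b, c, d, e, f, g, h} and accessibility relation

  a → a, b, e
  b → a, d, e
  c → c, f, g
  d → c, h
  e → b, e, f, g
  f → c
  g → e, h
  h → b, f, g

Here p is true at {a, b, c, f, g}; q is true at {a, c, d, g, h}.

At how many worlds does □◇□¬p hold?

3

a: successors {a, b, e}; ◇□¬p there: a:F, b:F, e:T. ✗
b: successors {a, d, e}; ◇□¬p there: a:F, d:F, e:T. ✗
c: successors {c, f, g}; ◇□¬p there: c:T, f:F, g:F. ✗
d: successors {c, h}; ◇□¬p there: c:T, h:T. ✓
e: successors {b, e, f, g}; ◇□¬p there: b:F, e:T, f:F, g:F. ✗
f: successors {c}; ◇□¬p there: c:T. ✓
g: successors {e, h}; ◇□¬p there: e:T, h:T. ✓
h: successors {b, f, g}; ◇□¬p there: b:F, f:F, g:F. ✗
Satisfying worlds: {d, f, g}.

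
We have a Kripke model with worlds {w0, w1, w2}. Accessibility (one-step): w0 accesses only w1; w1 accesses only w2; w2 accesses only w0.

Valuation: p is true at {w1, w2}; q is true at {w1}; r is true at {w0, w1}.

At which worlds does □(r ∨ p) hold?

{w0, w1, w2}

w0: successors {w1}; r ∨ p there: w1:T. ✓
w1: successors {w2}; r ∨ p there: w2:T. ✓
w2: successors {w0}; r ∨ p there: w0:T. ✓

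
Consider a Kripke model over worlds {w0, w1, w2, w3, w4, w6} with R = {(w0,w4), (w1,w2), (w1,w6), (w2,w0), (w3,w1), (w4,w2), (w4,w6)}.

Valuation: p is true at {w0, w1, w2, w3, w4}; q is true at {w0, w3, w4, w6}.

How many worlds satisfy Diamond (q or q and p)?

4

w0: successors {w4}; q or q and p there: w4:T. ✓
w1: successors {w2, w6}; q or q and p there: w2:F, w6:T. ✓
w2: successors {w0}; q or q and p there: w0:T. ✓
w3: successors {w1}; q or q and p there: w1:F. ✗
w4: successors {w2, w6}; q or q and p there: w2:F, w6:T. ✓
w6: no successors, so Diamond (q or q and p) fails. ✗
Satisfying worlds: {w0, w1, w2, w4}.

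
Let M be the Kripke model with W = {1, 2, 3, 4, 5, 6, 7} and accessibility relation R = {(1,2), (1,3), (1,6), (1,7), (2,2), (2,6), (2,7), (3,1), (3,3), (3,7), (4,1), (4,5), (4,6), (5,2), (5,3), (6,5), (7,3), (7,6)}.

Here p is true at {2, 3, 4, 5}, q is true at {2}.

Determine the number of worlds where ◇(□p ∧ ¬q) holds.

5

1: successors {2, 3, 6, 7}; □p ∧ ¬q there: 2:F, 3:F, 6:T, 7:F. ✓
2: successors {2, 6, 7}; □p ∧ ¬q there: 2:F, 6:T, 7:F. ✓
3: successors {1, 3, 7}; □p ∧ ¬q there: 1:F, 3:F, 7:F. ✗
4: successors {1, 5, 6}; □p ∧ ¬q there: 1:F, 5:T, 6:T. ✓
5: successors {2, 3}; □p ∧ ¬q there: 2:F, 3:F. ✗
6: successors {5}; □p ∧ ¬q there: 5:T. ✓
7: successors {3, 6}; □p ∧ ¬q there: 3:F, 6:T. ✓
Satisfying worlds: {1, 2, 4, 6, 7}.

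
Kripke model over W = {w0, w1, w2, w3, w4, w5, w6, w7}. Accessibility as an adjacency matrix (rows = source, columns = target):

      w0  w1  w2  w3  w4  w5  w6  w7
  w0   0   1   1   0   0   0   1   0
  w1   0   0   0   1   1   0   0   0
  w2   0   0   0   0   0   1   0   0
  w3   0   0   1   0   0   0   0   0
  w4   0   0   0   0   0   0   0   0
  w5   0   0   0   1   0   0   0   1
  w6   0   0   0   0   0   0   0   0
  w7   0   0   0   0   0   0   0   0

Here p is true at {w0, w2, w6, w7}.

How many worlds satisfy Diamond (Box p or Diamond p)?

w0: successors {w1, w2, w6}; Box p or Diamond p there: w1:F, w2:F, w6:T. ✓
w1: successors {w3, w4}; Box p or Diamond p there: w3:T, w4:T. ✓
w2: successors {w5}; Box p or Diamond p there: w5:T. ✓
w3: successors {w2}; Box p or Diamond p there: w2:F. ✗
w4: no successors, so Diamond (Box p or Diamond p) fails. ✗
w5: successors {w3, w7}; Box p or Diamond p there: w3:T, w7:T. ✓
w6: no successors, so Diamond (Box p or Diamond p) fails. ✗
w7: no successors, so Diamond (Box p or Diamond p) fails. ✗
Satisfying worlds: {w0, w1, w2, w5}.

4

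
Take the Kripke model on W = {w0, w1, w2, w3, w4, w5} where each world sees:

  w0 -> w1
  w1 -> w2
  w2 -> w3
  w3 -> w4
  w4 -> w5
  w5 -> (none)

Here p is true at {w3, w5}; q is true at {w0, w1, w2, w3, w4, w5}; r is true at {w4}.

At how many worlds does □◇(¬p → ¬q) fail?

3

w0: successors {w1}; ◇(¬p → ¬q) there: w1:F. ✗
w1: successors {w2}; ◇(¬p → ¬q) there: w2:T. ✓
w2: successors {w3}; ◇(¬p → ¬q) there: w3:F. ✗
w3: successors {w4}; ◇(¬p → ¬q) there: w4:T. ✓
w4: successors {w5}; ◇(¬p → ¬q) there: w5:F. ✗
w5: no successors, so □◇(¬p → ¬q) holds vacuously. ✓
Satisfying worlds: {w1, w3, w5}.
So □◇(¬p → ¬q) fails at the other 3 worlds.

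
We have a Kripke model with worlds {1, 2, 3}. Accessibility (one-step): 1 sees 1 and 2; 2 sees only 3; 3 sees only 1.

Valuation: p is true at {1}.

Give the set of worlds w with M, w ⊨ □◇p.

{2, 3}

1: successors {1, 2}; ◇p there: 1:T, 2:F. ✗
2: successors {3}; ◇p there: 3:T. ✓
3: successors {1}; ◇p there: 1:T. ✓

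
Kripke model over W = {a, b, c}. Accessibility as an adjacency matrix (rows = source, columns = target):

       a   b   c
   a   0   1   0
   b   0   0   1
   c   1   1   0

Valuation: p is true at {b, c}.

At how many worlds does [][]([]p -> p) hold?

2

a: successors {b}; []([]p -> p) there: b:T. ✓
b: successors {c}; []([]p -> p) there: c:F. ✗
c: successors {a, b}; []([]p -> p) there: a:T, b:T. ✓
Satisfying worlds: {a, c}.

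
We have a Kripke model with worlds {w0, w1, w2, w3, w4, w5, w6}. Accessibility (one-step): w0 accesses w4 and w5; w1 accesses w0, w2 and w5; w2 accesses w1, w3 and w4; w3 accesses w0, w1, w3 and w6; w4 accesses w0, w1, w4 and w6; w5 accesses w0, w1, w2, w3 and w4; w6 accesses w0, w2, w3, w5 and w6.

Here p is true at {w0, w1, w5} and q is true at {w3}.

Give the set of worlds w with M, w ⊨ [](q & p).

w0: successors {w4, w5}; q & p there: w4:F, w5:F. ✗
w1: successors {w0, w2, w5}; q & p there: w0:F, w2:F, w5:F. ✗
w2: successors {w1, w3, w4}; q & p there: w1:F, w3:F, w4:F. ✗
w3: successors {w0, w1, w3, w6}; q & p there: w0:F, w1:F, w3:F, w6:F. ✗
w4: successors {w0, w1, w4, w6}; q & p there: w0:F, w1:F, w4:F, w6:F. ✗
w5: successors {w0, w1, w2, w3, w4}; q & p there: w0:F, w1:F, w2:F, w3:F, w4:F. ✗
w6: successors {w0, w2, w3, w5, w6}; q & p there: w0:F, w2:F, w3:F, w5:F, w6:F. ✗

∅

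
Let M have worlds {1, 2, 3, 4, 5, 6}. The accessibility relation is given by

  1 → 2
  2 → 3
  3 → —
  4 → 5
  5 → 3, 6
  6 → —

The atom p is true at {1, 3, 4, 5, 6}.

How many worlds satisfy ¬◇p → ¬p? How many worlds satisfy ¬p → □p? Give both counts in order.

For ¬◇p → ¬p:
1: ¬◇p is T, ¬p is F. ✗
2: ¬◇p is F, ¬p is T. ✓
3: ¬◇p is T, ¬p is F. ✗
4: ¬◇p is F, ¬p is F. ✓
5: ¬◇p is F, ¬p is F. ✓
6: ¬◇p is T, ¬p is F. ✗
— 3 worlds.
For ¬p → □p:
1: ¬p is F, □p is F. ✓
2: ¬p is T, □p is T. ✓
3: ¬p is F, □p is T. ✓
4: ¬p is F, □p is T. ✓
5: ¬p is F, □p is T. ✓
6: ¬p is F, □p is T. ✓
— 6 worlds.

3 and 6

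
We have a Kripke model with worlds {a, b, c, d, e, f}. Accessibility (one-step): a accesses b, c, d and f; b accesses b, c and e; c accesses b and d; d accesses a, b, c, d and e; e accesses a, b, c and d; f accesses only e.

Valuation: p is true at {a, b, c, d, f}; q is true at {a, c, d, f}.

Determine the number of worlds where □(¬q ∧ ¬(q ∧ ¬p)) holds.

a: successors {b, c, d, f}; ¬q ∧ ¬(q ∧ ¬p) there: b:T, c:F, d:F, f:F. ✗
b: successors {b, c, e}; ¬q ∧ ¬(q ∧ ¬p) there: b:T, c:F, e:T. ✗
c: successors {b, d}; ¬q ∧ ¬(q ∧ ¬p) there: b:T, d:F. ✗
d: successors {a, b, c, d, e}; ¬q ∧ ¬(q ∧ ¬p) there: a:F, b:T, c:F, d:F, e:T. ✗
e: successors {a, b, c, d}; ¬q ∧ ¬(q ∧ ¬p) there: a:F, b:T, c:F, d:F. ✗
f: successors {e}; ¬q ∧ ¬(q ∧ ¬p) there: e:T. ✓
Satisfying worlds: {f}.

1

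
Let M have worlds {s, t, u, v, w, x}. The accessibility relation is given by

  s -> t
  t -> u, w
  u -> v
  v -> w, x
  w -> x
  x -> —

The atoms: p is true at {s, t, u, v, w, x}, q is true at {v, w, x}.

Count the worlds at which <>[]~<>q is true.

s: successors {t}; []~<>q there: t:F. ✗
t: successors {u, w}; []~<>q there: u:F, w:T. ✓
u: successors {v}; []~<>q there: v:F. ✗
v: successors {w, x}; []~<>q there: w:T, x:T. ✓
w: successors {x}; []~<>q there: x:T. ✓
x: no successors, so <>[]~<>q fails. ✗
Satisfying worlds: {t, v, w}.

3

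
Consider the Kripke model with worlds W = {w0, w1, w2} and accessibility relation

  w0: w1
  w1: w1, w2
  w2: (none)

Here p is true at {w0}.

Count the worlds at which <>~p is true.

2

w0: successors {w1}; ~p there: w1:T. ✓
w1: successors {w1, w2}; ~p there: w1:T, w2:T. ✓
w2: no successors, so <>~p fails. ✗
Satisfying worlds: {w0, w1}.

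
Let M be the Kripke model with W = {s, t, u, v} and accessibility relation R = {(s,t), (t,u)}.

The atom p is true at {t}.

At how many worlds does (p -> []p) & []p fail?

1

s: p -> []p is T, []p is T. ✓
t: p -> []p is F, []p is F. ✗
u: p -> []p is T, []p is T. ✓
v: p -> []p is T, []p is T. ✓
Satisfying worlds: {s, u, v}.
So (p -> []p) & []p fails at the other 1 world.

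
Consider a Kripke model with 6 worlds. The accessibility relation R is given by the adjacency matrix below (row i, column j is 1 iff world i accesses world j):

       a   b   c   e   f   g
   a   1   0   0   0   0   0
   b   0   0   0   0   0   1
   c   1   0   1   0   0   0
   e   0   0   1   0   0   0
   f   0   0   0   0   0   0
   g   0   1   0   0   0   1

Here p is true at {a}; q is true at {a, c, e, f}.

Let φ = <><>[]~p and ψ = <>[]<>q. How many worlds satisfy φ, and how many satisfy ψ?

2 and 3

For <><>[]~p:
a: successors {a}; <>[]~p there: a:F. ✗
b: successors {g}; <>[]~p there: g:T. ✓
c: successors {a, c}; <>[]~p there: a:F, c:F. ✗
e: successors {c}; <>[]~p there: c:F. ✗
f: no successors, so <><>[]~p fails. ✗
g: successors {b, g}; <>[]~p there: b:T, g:T. ✓
— 2 worlds.
For <>[]<>q:
a: successors {a}; []<>q there: a:T. ✓
b: successors {g}; []<>q there: g:F. ✗
c: successors {a, c}; []<>q there: a:T, c:T. ✓
e: successors {c}; []<>q there: c:T. ✓
f: no successors, so <>[]<>q fails. ✗
g: successors {b, g}; []<>q there: b:F, g:F. ✗
— 3 worlds.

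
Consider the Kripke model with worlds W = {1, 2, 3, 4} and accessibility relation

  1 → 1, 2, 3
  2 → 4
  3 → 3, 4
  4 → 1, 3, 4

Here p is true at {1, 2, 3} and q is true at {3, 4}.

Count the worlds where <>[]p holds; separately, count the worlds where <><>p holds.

2 and 4

For <>[]p:
1: successors {1, 2, 3}; []p there: 1:T, 2:F, 3:F. ✓
2: successors {4}; []p there: 4:F. ✗
3: successors {3, 4}; []p there: 3:F, 4:F. ✗
4: successors {1, 3, 4}; []p there: 1:T, 3:F, 4:F. ✓
— 2 worlds.
For <><>p:
1: successors {1, 2, 3}; <>p there: 1:T, 2:F, 3:T. ✓
2: successors {4}; <>p there: 4:T. ✓
3: successors {3, 4}; <>p there: 3:T, 4:T. ✓
4: successors {1, 3, 4}; <>p there: 1:T, 3:T, 4:T. ✓
— 4 worlds.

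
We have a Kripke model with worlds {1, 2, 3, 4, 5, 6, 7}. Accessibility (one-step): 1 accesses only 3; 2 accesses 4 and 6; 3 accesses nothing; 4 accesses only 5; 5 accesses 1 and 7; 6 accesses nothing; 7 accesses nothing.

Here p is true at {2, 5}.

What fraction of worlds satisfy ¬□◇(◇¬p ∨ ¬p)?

3/7

1: □◇(◇¬p ∨ ¬p) is F. ✓
2: □◇(◇¬p ∨ ¬p) is F. ✓
3: □◇(◇¬p ∨ ¬p) is T. ✗
4: □◇(◇¬p ∨ ¬p) is T. ✗
5: □◇(◇¬p ∨ ¬p) is F. ✓
6: □◇(◇¬p ∨ ¬p) is T. ✗
7: □◇(◇¬p ∨ ¬p) is T. ✗
That's 3 of 7 worlds, so 3/7.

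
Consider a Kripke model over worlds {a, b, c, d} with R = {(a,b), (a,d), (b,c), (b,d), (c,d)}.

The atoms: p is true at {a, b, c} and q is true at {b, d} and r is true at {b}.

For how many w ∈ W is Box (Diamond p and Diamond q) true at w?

1

a: successors {b, d}; Diamond p and Diamond q there: b:T, d:F. ✗
b: successors {c, d}; Diamond p and Diamond q there: c:F, d:F. ✗
c: successors {d}; Diamond p and Diamond q there: d:F. ✗
d: no successors, so Box (Diamond p and Diamond q) holds vacuously. ✓
Satisfying worlds: {d}.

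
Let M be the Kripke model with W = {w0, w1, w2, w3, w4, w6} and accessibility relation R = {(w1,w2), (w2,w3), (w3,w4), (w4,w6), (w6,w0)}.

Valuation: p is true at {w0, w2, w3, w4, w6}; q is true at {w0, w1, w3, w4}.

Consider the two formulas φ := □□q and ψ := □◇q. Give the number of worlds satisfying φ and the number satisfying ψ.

5 and 4

For □□q:
w0: no successors, so □□q holds vacuously. ✓
w1: successors {w2}; □q there: w2:T. ✓
w2: successors {w3}; □q there: w3:T. ✓
w3: successors {w4}; □q there: w4:F. ✗
w4: successors {w6}; □q there: w6:T. ✓
w6: successors {w0}; □q there: w0:T. ✓
— 5 worlds.
For □◇q:
w0: no successors, so □◇q holds vacuously. ✓
w1: successors {w2}; ◇q there: w2:T. ✓
w2: successors {w3}; ◇q there: w3:T. ✓
w3: successors {w4}; ◇q there: w4:F. ✗
w4: successors {w6}; ◇q there: w6:T. ✓
w6: successors {w0}; ◇q there: w0:F. ✗
— 4 worlds.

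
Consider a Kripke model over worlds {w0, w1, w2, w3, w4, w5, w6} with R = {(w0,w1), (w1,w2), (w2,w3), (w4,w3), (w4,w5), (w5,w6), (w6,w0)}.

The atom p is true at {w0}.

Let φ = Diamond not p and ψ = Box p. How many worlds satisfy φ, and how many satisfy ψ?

For Diamond not p:
w0: successors {w1}; not p there: w1:T. ✓
w1: successors {w2}; not p there: w2:T. ✓
w2: successors {w3}; not p there: w3:T. ✓
w3: no successors, so Diamond not p fails. ✗
w4: successors {w3, w5}; not p there: w3:T, w5:T. ✓
w5: successors {w6}; not p there: w6:T. ✓
w6: successors {w0}; not p there: w0:F. ✗
— 5 worlds.
For Box p:
w0: successors {w1}; p there: w1:F. ✗
w1: successors {w2}; p there: w2:F. ✗
w2: successors {w3}; p there: w3:F. ✗
w3: no successors, so Box p holds vacuously. ✓
w4: successors {w3, w5}; p there: w3:F, w5:F. ✗
w5: successors {w6}; p there: w6:F. ✗
w6: successors {w0}; p there: w0:T. ✓
— 2 worlds.

5 and 2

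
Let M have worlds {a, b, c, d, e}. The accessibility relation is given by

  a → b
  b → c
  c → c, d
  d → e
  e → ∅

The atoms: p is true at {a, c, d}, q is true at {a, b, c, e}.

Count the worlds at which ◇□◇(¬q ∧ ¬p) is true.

1

a: successors {b}; □◇(¬q ∧ ¬p) there: b:F. ✗
b: successors {c}; □◇(¬q ∧ ¬p) there: c:F. ✗
c: successors {c, d}; □◇(¬q ∧ ¬p) there: c:F, d:F. ✗
d: successors {e}; □◇(¬q ∧ ¬p) there: e:T. ✓
e: no successors, so ◇□◇(¬q ∧ ¬p) fails. ✗
Satisfying worlds: {d}.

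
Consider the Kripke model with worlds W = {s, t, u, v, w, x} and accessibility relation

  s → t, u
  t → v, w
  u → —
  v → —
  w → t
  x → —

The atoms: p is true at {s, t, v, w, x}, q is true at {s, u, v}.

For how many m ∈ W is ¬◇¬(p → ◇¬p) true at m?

s: ◇¬(p → ◇¬p) is T. ✗
t: ◇¬(p → ◇¬p) is T. ✗
u: ◇¬(p → ◇¬p) is F. ✓
v: ◇¬(p → ◇¬p) is F. ✓
w: ◇¬(p → ◇¬p) is T. ✗
x: ◇¬(p → ◇¬p) is F. ✓
Satisfying worlds: {u, v, x}.

3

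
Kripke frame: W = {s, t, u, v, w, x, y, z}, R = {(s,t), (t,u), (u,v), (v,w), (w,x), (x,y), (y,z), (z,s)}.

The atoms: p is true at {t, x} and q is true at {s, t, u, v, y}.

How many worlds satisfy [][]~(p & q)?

7

s: successors {t}; []~(p & q) there: t:T. ✓
t: successors {u}; []~(p & q) there: u:T. ✓
u: successors {v}; []~(p & q) there: v:T. ✓
v: successors {w}; []~(p & q) there: w:T. ✓
w: successors {x}; []~(p & q) there: x:T. ✓
x: successors {y}; []~(p & q) there: y:T. ✓
y: successors {z}; []~(p & q) there: z:T. ✓
z: successors {s}; []~(p & q) there: s:F. ✗
Satisfying worlds: {s, t, u, v, w, x, y}.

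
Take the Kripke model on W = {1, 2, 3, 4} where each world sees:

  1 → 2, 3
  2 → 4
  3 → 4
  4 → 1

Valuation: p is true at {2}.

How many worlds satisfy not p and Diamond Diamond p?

1: not p is T, Diamond Diamond p is F. ✗
2: not p is F, Diamond Diamond p is F. ✗
3: not p is T, Diamond Diamond p is F. ✗
4: not p is T, Diamond Diamond p is T. ✓
Satisfying worlds: {4}.

1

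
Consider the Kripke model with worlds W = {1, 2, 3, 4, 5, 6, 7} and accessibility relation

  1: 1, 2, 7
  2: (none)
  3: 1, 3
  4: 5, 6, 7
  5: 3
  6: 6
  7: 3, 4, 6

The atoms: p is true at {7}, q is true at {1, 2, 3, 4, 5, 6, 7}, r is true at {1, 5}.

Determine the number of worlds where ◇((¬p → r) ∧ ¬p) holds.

1: successors {1, 2, 7}; (¬p → r) ∧ ¬p there: 1:T, 2:F, 7:F. ✓
2: no successors, so ◇((¬p → r) ∧ ¬p) fails. ✗
3: successors {1, 3}; (¬p → r) ∧ ¬p there: 1:T, 3:F. ✓
4: successors {5, 6, 7}; (¬p → r) ∧ ¬p there: 5:T, 6:F, 7:F. ✓
5: successors {3}; (¬p → r) ∧ ¬p there: 3:F. ✗
6: successors {6}; (¬p → r) ∧ ¬p there: 6:F. ✗
7: successors {3, 4, 6}; (¬p → r) ∧ ¬p there: 3:F, 4:F, 6:F. ✗
Satisfying worlds: {1, 3, 4}.

3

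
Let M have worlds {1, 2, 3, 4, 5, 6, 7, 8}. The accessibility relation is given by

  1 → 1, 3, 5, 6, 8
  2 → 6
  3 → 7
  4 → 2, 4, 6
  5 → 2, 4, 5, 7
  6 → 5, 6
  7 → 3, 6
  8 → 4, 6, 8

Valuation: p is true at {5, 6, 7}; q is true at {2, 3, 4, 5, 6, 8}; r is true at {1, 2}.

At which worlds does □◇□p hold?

1: successors {1, 3, 5, 6, 8}; ◇□p there: 1:T, 3:F, 5:T, 6:T, 8:T. ✗
2: successors {6}; ◇□p there: 6:T. ✓
3: successors {7}; ◇□p there: 7:T. ✓
4: successors {2, 4, 6}; ◇□p there: 2:T, 4:T, 6:T. ✓
5: successors {2, 4, 5, 7}; ◇□p there: 2:T, 4:T, 5:T, 7:T. ✓
6: successors {5, 6}; ◇□p there: 5:T, 6:T. ✓
7: successors {3, 6}; ◇□p there: 3:F, 6:T. ✗
8: successors {4, 6, 8}; ◇□p there: 4:T, 6:T, 8:T. ✓

{2, 3, 4, 5, 6, 8}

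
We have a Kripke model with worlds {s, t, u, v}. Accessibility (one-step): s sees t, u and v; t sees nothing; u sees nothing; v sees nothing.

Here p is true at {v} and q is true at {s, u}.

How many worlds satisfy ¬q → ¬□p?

2

s: ¬q is F, ¬□p is T. ✓
t: ¬q is T, ¬□p is F. ✗
u: ¬q is F, ¬□p is F. ✓
v: ¬q is T, ¬□p is F. ✗
Satisfying worlds: {s, u}.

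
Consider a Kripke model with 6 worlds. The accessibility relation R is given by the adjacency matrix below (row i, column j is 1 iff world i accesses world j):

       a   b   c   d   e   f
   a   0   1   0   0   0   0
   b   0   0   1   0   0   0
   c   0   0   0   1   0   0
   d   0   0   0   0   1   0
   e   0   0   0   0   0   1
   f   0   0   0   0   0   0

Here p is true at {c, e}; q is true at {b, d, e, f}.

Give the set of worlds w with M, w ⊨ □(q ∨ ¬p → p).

{b, d, f}

a: successors {b}; q ∨ ¬p → p there: b:F. ✗
b: successors {c}; q ∨ ¬p → p there: c:T. ✓
c: successors {d}; q ∨ ¬p → p there: d:F. ✗
d: successors {e}; q ∨ ¬p → p there: e:T. ✓
e: successors {f}; q ∨ ¬p → p there: f:F. ✗
f: no successors, so □(q ∨ ¬p → p) holds vacuously. ✓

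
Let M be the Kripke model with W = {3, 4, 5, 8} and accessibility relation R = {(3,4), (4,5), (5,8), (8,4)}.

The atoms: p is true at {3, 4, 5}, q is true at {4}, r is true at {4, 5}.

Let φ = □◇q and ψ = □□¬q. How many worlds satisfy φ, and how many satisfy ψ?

1 and 3

For □◇q:
3: successors {4}; ◇q there: 4:F. ✗
4: successors {5}; ◇q there: 5:F. ✗
5: successors {8}; ◇q there: 8:T. ✓
8: successors {4}; ◇q there: 4:F. ✗
— 1 world.
For □□¬q:
3: successors {4}; □¬q there: 4:T. ✓
4: successors {5}; □¬q there: 5:T. ✓
5: successors {8}; □¬q there: 8:F. ✗
8: successors {4}; □¬q there: 4:T. ✓
— 3 worlds.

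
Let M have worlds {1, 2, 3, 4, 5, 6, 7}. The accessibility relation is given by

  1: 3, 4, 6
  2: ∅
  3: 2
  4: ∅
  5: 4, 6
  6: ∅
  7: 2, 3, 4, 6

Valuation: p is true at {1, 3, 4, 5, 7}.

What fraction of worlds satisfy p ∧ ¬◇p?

1: p is T, ¬◇p is F. ✗
2: p is F, ¬◇p is T. ✗
3: p is T, ¬◇p is T. ✓
4: p is T, ¬◇p is T. ✓
5: p is T, ¬◇p is F. ✗
6: p is F, ¬◇p is T. ✗
7: p is T, ¬◇p is F. ✗
That's 2 of 7 worlds, so 2/7.

2/7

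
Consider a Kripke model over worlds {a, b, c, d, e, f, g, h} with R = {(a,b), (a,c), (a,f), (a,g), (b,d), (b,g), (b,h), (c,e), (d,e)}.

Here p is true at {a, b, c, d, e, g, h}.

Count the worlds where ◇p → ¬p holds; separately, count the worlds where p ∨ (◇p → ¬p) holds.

4 and 8

For ◇p → ¬p:
a: ◇p is T, ¬p is F. ✗
b: ◇p is T, ¬p is F. ✗
c: ◇p is T, ¬p is F. ✗
d: ◇p is T, ¬p is F. ✗
e: ◇p is F, ¬p is F. ✓
f: ◇p is F, ¬p is T. ✓
g: ◇p is F, ¬p is F. ✓
h: ◇p is F, ¬p is F. ✓
— 4 worlds.
For p ∨ (◇p → ¬p):
a: p is T, ◇p → ¬p is F. ✓
b: p is T, ◇p → ¬p is F. ✓
c: p is T, ◇p → ¬p is F. ✓
d: p is T, ◇p → ¬p is F. ✓
e: p is T, ◇p → ¬p is T. ✓
f: p is F, ◇p → ¬p is T. ✓
g: p is T, ◇p → ¬p is T. ✓
h: p is T, ◇p → ¬p is T. ✓
— 8 worlds.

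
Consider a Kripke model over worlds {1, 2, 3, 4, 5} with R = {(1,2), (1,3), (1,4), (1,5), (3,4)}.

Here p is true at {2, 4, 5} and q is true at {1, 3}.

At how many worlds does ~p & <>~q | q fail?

1: ~p & <>~q is T, q is T. ✓
2: ~p & <>~q is F, q is F. ✗
3: ~p & <>~q is T, q is T. ✓
4: ~p & <>~q is F, q is F. ✗
5: ~p & <>~q is F, q is F. ✗
Satisfying worlds: {1, 3}.
So ~p & <>~q | q fails at the other 3 worlds.

3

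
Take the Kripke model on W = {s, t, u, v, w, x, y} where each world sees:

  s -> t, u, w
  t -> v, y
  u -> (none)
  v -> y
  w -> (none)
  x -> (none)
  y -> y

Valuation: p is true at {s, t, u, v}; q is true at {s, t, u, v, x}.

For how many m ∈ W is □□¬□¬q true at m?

3

s: successors {t, u, w}; □¬□¬q there: t:F, u:T, w:T. ✗
t: successors {v, y}; □¬□¬q there: v:F, y:F. ✗
u: no successors, so □□¬□¬q holds vacuously. ✓
v: successors {y}; □¬□¬q there: y:F. ✗
w: no successors, so □□¬□¬q holds vacuously. ✓
x: no successors, so □□¬□¬q holds vacuously. ✓
y: successors {y}; □¬□¬q there: y:F. ✗
Satisfying worlds: {u, w, x}.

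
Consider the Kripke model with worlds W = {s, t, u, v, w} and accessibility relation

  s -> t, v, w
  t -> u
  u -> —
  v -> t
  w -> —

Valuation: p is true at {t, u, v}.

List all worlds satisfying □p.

{t, u, v, w}

s: successors {t, v, w}; p there: t:T, v:T, w:F. ✗
t: successors {u}; p there: u:T. ✓
u: no successors, so □p holds vacuously. ✓
v: successors {t}; p there: t:T. ✓
w: no successors, so □p holds vacuously. ✓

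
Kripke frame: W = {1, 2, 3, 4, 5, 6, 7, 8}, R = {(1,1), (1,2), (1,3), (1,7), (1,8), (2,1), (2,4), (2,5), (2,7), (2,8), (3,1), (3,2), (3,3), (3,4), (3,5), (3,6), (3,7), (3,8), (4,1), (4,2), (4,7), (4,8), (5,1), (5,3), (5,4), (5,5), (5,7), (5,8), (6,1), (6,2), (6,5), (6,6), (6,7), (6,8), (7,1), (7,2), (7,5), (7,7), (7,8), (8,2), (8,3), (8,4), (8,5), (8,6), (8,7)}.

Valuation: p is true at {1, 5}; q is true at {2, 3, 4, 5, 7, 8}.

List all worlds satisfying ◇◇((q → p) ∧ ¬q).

{1, 2, 3, 4, 5, 6, 7, 8}

1: successors {1, 2, 3, 7, 8}; ◇((q → p) ∧ ¬q) there: 1:T, 2:T, 3:T, 7:T, 8:T. ✓
2: successors {1, 4, 5, 7, 8}; ◇((q → p) ∧ ¬q) there: 1:T, 4:T, 5:T, 7:T, 8:T. ✓
3: successors {1, 2, 3, 4, 5, 6, 7, 8}; ◇((q → p) ∧ ¬q) there: 1:T, 2:T, 3:T, 4:T, 5:T, 6:T, 7:T, 8:T. ✓
4: successors {1, 2, 7, 8}; ◇((q → p) ∧ ¬q) there: 1:T, 2:T, 7:T, 8:T. ✓
5: successors {1, 3, 4, 5, 7, 8}; ◇((q → p) ∧ ¬q) there: 1:T, 3:T, 4:T, 5:T, 7:T, 8:T. ✓
6: successors {1, 2, 5, 6, 7, 8}; ◇((q → p) ∧ ¬q) there: 1:T, 2:T, 5:T, 6:T, 7:T, 8:T. ✓
7: successors {1, 2, 5, 7, 8}; ◇((q → p) ∧ ¬q) there: 1:T, 2:T, 5:T, 7:T, 8:T. ✓
8: successors {2, 3, 4, 5, 6, 7}; ◇((q → p) ∧ ¬q) there: 2:T, 3:T, 4:T, 5:T, 6:T, 7:T. ✓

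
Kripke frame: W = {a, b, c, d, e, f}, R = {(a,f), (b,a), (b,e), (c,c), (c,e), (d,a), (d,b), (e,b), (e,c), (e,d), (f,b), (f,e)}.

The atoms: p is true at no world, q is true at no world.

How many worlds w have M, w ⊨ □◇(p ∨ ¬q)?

6

a: successors {f}; ◇(p ∨ ¬q) there: f:T. ✓
b: successors {a, e}; ◇(p ∨ ¬q) there: a:T, e:T. ✓
c: successors {c, e}; ◇(p ∨ ¬q) there: c:T, e:T. ✓
d: successors {a, b}; ◇(p ∨ ¬q) there: a:T, b:T. ✓
e: successors {b, c, d}; ◇(p ∨ ¬q) there: b:T, c:T, d:T. ✓
f: successors {b, e}; ◇(p ∨ ¬q) there: b:T, e:T. ✓
Satisfying worlds: {a, b, c, d, e, f}.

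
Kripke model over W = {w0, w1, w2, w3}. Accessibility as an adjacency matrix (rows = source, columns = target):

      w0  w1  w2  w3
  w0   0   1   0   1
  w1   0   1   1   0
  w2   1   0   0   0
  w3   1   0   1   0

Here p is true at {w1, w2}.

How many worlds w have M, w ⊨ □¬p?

w0: successors {w1, w3}; ¬p there: w1:F, w3:T. ✗
w1: successors {w1, w2}; ¬p there: w1:F, w2:F. ✗
w2: successors {w0}; ¬p there: w0:T. ✓
w3: successors {w0, w2}; ¬p there: w0:T, w2:F. ✗
Satisfying worlds: {w2}.

1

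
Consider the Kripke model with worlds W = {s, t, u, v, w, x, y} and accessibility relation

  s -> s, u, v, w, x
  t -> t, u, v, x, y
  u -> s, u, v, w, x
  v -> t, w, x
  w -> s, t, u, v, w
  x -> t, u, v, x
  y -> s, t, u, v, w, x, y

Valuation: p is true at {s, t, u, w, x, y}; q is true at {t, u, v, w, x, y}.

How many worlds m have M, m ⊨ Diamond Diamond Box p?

s: successors {s, u, v, w, x}; Diamond Box p there: s:T, u:T, v:F, w:T, x:T. ✓
t: successors {t, u, v, x, y}; Diamond Box p there: t:T, u:T, v:F, x:T, y:T. ✓
u: successors {s, u, v, w, x}; Diamond Box p there: s:T, u:T, v:F, w:T, x:T. ✓
v: successors {t, w, x}; Diamond Box p there: t:T, w:T, x:T. ✓
w: successors {s, t, u, v, w}; Diamond Box p there: s:T, t:T, u:T, v:F, w:T. ✓
x: successors {t, u, v, x}; Diamond Box p there: t:T, u:T, v:F, x:T. ✓
y: successors {s, t, u, v, w, x, y}; Diamond Box p there: s:T, t:T, u:T, v:F, w:T, x:T, y:T. ✓
Satisfying worlds: {s, t, u, v, w, x, y}.

7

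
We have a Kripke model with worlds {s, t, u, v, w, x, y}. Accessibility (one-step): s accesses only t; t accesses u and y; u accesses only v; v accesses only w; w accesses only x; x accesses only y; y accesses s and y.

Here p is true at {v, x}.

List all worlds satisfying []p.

s: successors {t}; p there: t:F. ✗
t: successors {u, y}; p there: u:F, y:F. ✗
u: successors {v}; p there: v:T. ✓
v: successors {w}; p there: w:F. ✗
w: successors {x}; p there: x:T. ✓
x: successors {y}; p there: y:F. ✗
y: successors {s, y}; p there: s:F, y:F. ✗

{u, w}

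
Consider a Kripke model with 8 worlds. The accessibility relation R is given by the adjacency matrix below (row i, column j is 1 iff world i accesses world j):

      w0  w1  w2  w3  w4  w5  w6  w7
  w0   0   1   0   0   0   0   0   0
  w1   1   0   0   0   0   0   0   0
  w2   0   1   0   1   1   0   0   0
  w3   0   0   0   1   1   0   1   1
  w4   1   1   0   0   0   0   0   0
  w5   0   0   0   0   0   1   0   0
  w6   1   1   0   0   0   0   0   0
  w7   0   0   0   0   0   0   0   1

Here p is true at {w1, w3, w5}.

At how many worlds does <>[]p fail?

w0: successors {w1}; []p there: w1:F. ✗
w1: successors {w0}; []p there: w0:T. ✓
w2: successors {w1, w3, w4}; []p there: w1:F, w3:F, w4:F. ✗
w3: successors {w3, w4, w6, w7}; []p there: w3:F, w4:F, w6:F, w7:F. ✗
w4: successors {w0, w1}; []p there: w0:T, w1:F. ✓
w5: successors {w5}; []p there: w5:T. ✓
w6: successors {w0, w1}; []p there: w0:T, w1:F. ✓
w7: successors {w7}; []p there: w7:F. ✗
Satisfying worlds: {w1, w4, w5, w6}.
So <>[]p fails at the other 4 worlds.

4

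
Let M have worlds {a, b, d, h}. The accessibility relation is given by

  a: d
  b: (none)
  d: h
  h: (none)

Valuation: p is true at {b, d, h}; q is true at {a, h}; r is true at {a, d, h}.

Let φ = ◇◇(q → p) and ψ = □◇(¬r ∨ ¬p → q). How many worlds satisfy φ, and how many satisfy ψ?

For ◇◇(q → p):
a: successors {d}; ◇(q → p) there: d:T. ✓
b: no successors, so ◇◇(q → p) fails. ✗
d: successors {h}; ◇(q → p) there: h:F. ✗
h: no successors, so ◇◇(q → p) fails. ✗
— 1 world.
For □◇(¬r ∨ ¬p → q):
a: successors {d}; ◇(¬r ∨ ¬p → q) there: d:T. ✓
b: no successors, so □◇(¬r ∨ ¬p → q) holds vacuously. ✓
d: successors {h}; ◇(¬r ∨ ¬p → q) there: h:F. ✗
h: no successors, so □◇(¬r ∨ ¬p → q) holds vacuously. ✓
— 3 worlds.

1 and 3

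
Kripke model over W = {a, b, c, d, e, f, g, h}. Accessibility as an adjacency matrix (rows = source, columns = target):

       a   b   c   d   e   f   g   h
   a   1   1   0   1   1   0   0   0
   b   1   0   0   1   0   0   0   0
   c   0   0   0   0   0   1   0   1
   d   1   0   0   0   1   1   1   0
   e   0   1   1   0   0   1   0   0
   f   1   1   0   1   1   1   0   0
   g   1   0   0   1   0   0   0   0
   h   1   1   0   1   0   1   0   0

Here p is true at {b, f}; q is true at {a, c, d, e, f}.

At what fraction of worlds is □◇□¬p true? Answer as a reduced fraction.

3/8

a: successors {a, b, d, e}; ◇□¬p there: a:T, b:F, d:T, e:T. ✗
b: successors {a, d}; ◇□¬p there: a:T, d:T. ✓
c: successors {f, h}; ◇□¬p there: f:T, h:T. ✓
d: successors {a, e, f, g}; ◇□¬p there: a:T, e:T, f:T, g:F. ✗
e: successors {b, c, f}; ◇□¬p there: b:F, c:F, f:T. ✗
f: successors {a, b, d, e, f}; ◇□¬p there: a:T, b:F, d:T, e:T, f:T. ✗
g: successors {a, d}; ◇□¬p there: a:T, d:T. ✓
h: successors {a, b, d, f}; ◇□¬p there: a:T, b:F, d:T, f:T. ✗
That's 3 of 8 worlds, so 3/8.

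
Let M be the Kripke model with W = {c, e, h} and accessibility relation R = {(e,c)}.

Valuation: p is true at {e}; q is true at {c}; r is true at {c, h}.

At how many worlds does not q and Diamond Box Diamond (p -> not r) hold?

c: not q is F, Diamond Box Diamond (p -> not r) is F. ✗
e: not q is T, Diamond Box Diamond (p -> not r) is T. ✓
h: not q is T, Diamond Box Diamond (p -> not r) is F. ✗
Satisfying worlds: {e}.

1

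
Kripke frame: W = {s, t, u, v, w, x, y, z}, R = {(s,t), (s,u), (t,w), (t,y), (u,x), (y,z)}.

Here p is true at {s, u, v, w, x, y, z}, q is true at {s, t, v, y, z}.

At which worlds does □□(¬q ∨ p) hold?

s: successors {t, u}; □(¬q ∨ p) there: t:T, u:T. ✓
t: successors {w, y}; □(¬q ∨ p) there: w:T, y:T. ✓
u: successors {x}; □(¬q ∨ p) there: x:T. ✓
v: no successors, so □□(¬q ∨ p) holds vacuously. ✓
w: no successors, so □□(¬q ∨ p) holds vacuously. ✓
x: no successors, so □□(¬q ∨ p) holds vacuously. ✓
y: successors {z}; □(¬q ∨ p) there: z:T. ✓
z: no successors, so □□(¬q ∨ p) holds vacuously. ✓

{s, t, u, v, w, x, y, z}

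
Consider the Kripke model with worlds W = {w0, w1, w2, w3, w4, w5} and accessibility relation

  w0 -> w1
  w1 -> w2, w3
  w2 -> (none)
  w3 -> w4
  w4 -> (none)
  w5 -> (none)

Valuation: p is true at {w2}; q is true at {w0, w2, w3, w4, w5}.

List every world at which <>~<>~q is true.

{w0, w1, w3}

w0: successors {w1}; ~<>~q there: w1:T. ✓
w1: successors {w2, w3}; ~<>~q there: w2:T, w3:T. ✓
w2: no successors, so <>~<>~q fails. ✗
w3: successors {w4}; ~<>~q there: w4:T. ✓
w4: no successors, so <>~<>~q fails. ✗
w5: no successors, so <>~<>~q fails. ✗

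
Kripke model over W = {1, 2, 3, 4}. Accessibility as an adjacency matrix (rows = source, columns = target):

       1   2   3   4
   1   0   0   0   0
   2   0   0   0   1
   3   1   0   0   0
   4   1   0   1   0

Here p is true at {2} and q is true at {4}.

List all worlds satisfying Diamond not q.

1: no successors, so Diamond not q fails. ✗
2: successors {4}; not q there: 4:F. ✗
3: successors {1}; not q there: 1:T. ✓
4: successors {1, 3}; not q there: 1:T, 3:T. ✓

{3, 4}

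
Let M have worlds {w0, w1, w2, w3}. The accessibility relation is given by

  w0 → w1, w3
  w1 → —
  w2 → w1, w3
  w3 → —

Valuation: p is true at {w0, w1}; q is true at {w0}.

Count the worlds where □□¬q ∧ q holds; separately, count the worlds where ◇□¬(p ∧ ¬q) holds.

For □□¬q ∧ q:
w0: □□¬q is T, q is T. ✓
w1: □□¬q is T, q is F. ✗
w2: □□¬q is T, q is F. ✗
w3: □□¬q is T, q is F. ✗
— 1 world.
For ◇□¬(p ∧ ¬q):
w0: successors {w1, w3}; □¬(p ∧ ¬q) there: w1:T, w3:T. ✓
w1: no successors, so ◇□¬(p ∧ ¬q) fails. ✗
w2: successors {w1, w3}; □¬(p ∧ ¬q) there: w1:T, w3:T. ✓
w3: no successors, so ◇□¬(p ∧ ¬q) fails. ✗
— 2 worlds.

1 and 2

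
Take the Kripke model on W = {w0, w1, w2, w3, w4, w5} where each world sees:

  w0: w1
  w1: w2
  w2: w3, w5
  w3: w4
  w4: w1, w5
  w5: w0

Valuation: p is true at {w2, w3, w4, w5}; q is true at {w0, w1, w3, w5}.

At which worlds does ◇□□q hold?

w0: successors {w1}; □□q there: w1:T. ✓
w1: successors {w2}; □□q there: w2:F. ✗
w2: successors {w3, w5}; □□q there: w3:T, w5:T. ✓
w3: successors {w4}; □□q there: w4:F. ✗
w4: successors {w1, w5}; □□q there: w1:T, w5:T. ✓
w5: successors {w0}; □□q there: w0:F. ✗

{w0, w2, w4}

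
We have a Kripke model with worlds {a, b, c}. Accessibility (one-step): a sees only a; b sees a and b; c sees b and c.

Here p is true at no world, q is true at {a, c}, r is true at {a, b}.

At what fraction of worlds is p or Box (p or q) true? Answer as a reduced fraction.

1/3

a: p is F, Box (p or q) is T. ✓
b: p is F, Box (p or q) is F. ✗
c: p is F, Box (p or q) is F. ✗
That's 1 of 3 worlds, so 1/3.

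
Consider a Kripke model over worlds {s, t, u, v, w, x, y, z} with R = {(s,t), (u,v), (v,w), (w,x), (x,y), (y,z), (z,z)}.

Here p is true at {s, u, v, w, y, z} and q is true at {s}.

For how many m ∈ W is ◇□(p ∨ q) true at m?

s: successors {t}; □(p ∨ q) there: t:T. ✓
t: no successors, so ◇□(p ∨ q) fails. ✗
u: successors {v}; □(p ∨ q) there: v:T. ✓
v: successors {w}; □(p ∨ q) there: w:F. ✗
w: successors {x}; □(p ∨ q) there: x:T. ✓
x: successors {y}; □(p ∨ q) there: y:T. ✓
y: successors {z}; □(p ∨ q) there: z:T. ✓
z: successors {z}; □(p ∨ q) there: z:T. ✓
Satisfying worlds: {s, u, w, x, y, z}.

6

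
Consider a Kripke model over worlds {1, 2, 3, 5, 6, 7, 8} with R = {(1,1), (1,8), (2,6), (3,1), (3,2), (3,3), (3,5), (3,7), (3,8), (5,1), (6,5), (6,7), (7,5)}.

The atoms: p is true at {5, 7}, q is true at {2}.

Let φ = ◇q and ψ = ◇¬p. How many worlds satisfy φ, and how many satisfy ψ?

1 and 4

For ◇q:
1: successors {1, 8}; q there: 1:F, 8:F. ✗
2: successors {6}; q there: 6:F. ✗
3: successors {1, 2, 3, 5, 7, 8}; q there: 1:F, 2:T, 3:F, 5:F, 7:F, 8:F. ✓
5: successors {1}; q there: 1:F. ✗
6: successors {5, 7}; q there: 5:F, 7:F. ✗
7: successors {5}; q there: 5:F. ✗
8: no successors, so ◇q fails. ✗
— 1 world.
For ◇¬p:
1: successors {1, 8}; ¬p there: 1:T, 8:T. ✓
2: successors {6}; ¬p there: 6:T. ✓
3: successors {1, 2, 3, 5, 7, 8}; ¬p there: 1:T, 2:T, 3:T, 5:F, 7:F, 8:T. ✓
5: successors {1}; ¬p there: 1:T. ✓
6: successors {5, 7}; ¬p there: 5:F, 7:F. ✗
7: successors {5}; ¬p there: 5:F. ✗
8: no successors, so ◇¬p fails. ✗
— 4 worlds.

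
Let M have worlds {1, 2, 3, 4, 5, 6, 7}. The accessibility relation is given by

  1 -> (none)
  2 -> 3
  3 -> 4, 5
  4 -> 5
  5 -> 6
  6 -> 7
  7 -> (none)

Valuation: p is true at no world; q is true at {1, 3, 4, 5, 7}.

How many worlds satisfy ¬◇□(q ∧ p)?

6

1: ◇□(q ∧ p) is F. ✓
2: ◇□(q ∧ p) is F. ✓
3: ◇□(q ∧ p) is F. ✓
4: ◇□(q ∧ p) is F. ✓
5: ◇□(q ∧ p) is F. ✓
6: ◇□(q ∧ p) is T. ✗
7: ◇□(q ∧ p) is F. ✓
Satisfying worlds: {1, 2, 3, 4, 5, 7}.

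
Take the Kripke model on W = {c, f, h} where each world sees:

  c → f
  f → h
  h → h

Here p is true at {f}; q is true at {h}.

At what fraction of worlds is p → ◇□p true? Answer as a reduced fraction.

c: p is F, ◇□p is F. ✓
f: p is T, ◇□p is F. ✗
h: p is F, ◇□p is F. ✓
That's 2 of 3 worlds, so 2/3.

2/3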